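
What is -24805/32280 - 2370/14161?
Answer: -85553441/91423416 ≈ -0.93579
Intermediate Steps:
-24805/32280 - 2370/14161 = -24805*1/32280 - 2370*1/14161 = -4961/6456 - 2370/14161 = -85553441/91423416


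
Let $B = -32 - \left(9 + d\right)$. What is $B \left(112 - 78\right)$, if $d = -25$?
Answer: $-544$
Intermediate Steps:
$B = -16$ ($B = -32 - -16 = -32 + \left(-9 + 25\right) = -32 + 16 = -16$)
$B \left(112 - 78\right) = - 16 \left(112 - 78\right) = \left(-16\right) 34 = -544$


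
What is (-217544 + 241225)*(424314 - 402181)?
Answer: 524131573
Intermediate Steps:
(-217544 + 241225)*(424314 - 402181) = 23681*22133 = 524131573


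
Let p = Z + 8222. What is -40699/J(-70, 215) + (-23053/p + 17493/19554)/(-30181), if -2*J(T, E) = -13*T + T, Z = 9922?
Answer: 864680233685411/8923208222880 ≈ 96.902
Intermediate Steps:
p = 18144 (p = 9922 + 8222 = 18144)
J(T, E) = 6*T (J(T, E) = -(-13*T + T)/2 = -(-6)*T = 6*T)
-40699/J(-70, 215) + (-23053/p + 17493/19554)/(-30181) = -40699/(6*(-70)) + (-23053/18144 + 17493/19554)/(-30181) = -40699/(-420) + (-23053*1/18144 + 17493*(1/19554))*(-1/30181) = -40699*(-1/420) + (-23053/18144 + 5831/6518)*(-1/30181) = 40699/420 - 22230895/59131296*(-1/30181) = 40699/420 + 22230895/1784641644576 = 864680233685411/8923208222880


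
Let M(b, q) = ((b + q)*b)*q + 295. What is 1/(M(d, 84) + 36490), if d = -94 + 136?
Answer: 1/481313 ≈ 2.0776e-6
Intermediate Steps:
d = 42
M(b, q) = 295 + b*q*(b + q) (M(b, q) = (b*(b + q))*q + 295 = b*q*(b + q) + 295 = 295 + b*q*(b + q))
1/(M(d, 84) + 36490) = 1/((295 + 42*84² + 84*42²) + 36490) = 1/((295 + 42*7056 + 84*1764) + 36490) = 1/((295 + 296352 + 148176) + 36490) = 1/(444823 + 36490) = 1/481313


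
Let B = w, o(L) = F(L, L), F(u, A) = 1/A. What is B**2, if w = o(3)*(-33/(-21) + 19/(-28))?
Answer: 625/7056 ≈ 0.088577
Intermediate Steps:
o(L) = 1/L
w = 25/84 (w = (-33/(-21) + 19/(-28))/3 = (-33*(-1/21) + 19*(-1/28))/3 = (11/7 - 19/28)/3 = (1/3)*(25/28) = 25/84 ≈ 0.29762)
B = 25/84 ≈ 0.29762
B**2 = (25/84)**2 = 625/7056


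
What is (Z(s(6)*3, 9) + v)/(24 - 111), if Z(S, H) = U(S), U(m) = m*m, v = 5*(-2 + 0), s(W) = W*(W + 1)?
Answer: -15866/87 ≈ -182.37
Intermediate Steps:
s(W) = W*(1 + W)
v = -10 (v = 5*(-2) = -10)
U(m) = m**2
Z(S, H) = S**2
(Z(s(6)*3, 9) + v)/(24 - 111) = (((6*(1 + 6))*3)**2 - 10)/(24 - 111) = (((6*7)*3)**2 - 10)/(-87) = -((42*3)**2 - 10)/87 = -(126**2 - 10)/87 = -(15876 - 10)/87 = -1/87*15866 = -15866/87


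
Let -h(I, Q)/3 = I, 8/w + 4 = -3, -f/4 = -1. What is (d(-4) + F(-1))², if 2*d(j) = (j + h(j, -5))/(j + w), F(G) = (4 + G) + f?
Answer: 3136/81 ≈ 38.716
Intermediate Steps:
f = 4 (f = -4*(-1) = 4)
w = -8/7 (w = 8/(-4 - 3) = 8/(-7) = 8*(-⅐) = -8/7 ≈ -1.1429)
F(G) = 8 + G (F(G) = (4 + G) + 4 = 8 + G)
h(I, Q) = -3*I
d(j) = -j/(-8/7 + j) (d(j) = ((j - 3*j)/(j - 8/7))/2 = ((-2*j)/(-8/7 + j))/2 = (-2*j/(-8/7 + j))/2 = -j/(-8/7 + j))
(d(-4) + F(-1))² = (-7*(-4)/(-8 + 7*(-4)) + (8 - 1))² = (-7*(-4)/(-8 - 28) + 7)² = (-7*(-4)/(-36) + 7)² = (-7*(-4)*(-1/36) + 7)² = (-7/9 + 7)² = (56/9)² = 3136/81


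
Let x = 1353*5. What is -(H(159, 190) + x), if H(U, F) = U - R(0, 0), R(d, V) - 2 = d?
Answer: -6922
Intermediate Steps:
R(d, V) = 2 + d
H(U, F) = -2 + U (H(U, F) = U - (2 + 0) = U - 1*2 = U - 2 = -2 + U)
x = 6765
-(H(159, 190) + x) = -((-2 + 159) + 6765) = -(157 + 6765) = -1*6922 = -6922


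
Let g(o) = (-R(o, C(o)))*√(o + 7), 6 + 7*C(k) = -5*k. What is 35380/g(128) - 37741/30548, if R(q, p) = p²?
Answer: -37741/30548 - 86681*√15/938961 ≈ -1.5930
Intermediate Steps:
C(k) = -6/7 - 5*k/7 (C(k) = -6/7 + (-5*k)/7 = -6/7 - 5*k/7)
g(o) = -√(7 + o)*(-6/7 - 5*o/7)² (g(o) = (-(-6/7 - 5*o/7)²)*√(o + 7) = (-(-6/7 - 5*o/7)²)*√(7 + o) = -√(7 + o)*(-6/7 - 5*o/7)²)
35380/g(128) - 37741/30548 = 35380/((-(6 + 5*128)²*√(7 + 128)/49)) - 37741/30548 = 35380/((-(6 + 640)²*√135/49)) - 37741*1/30548 = 35380/((-1/49*646²*3*√15)) - 37741/30548 = 35380/((-1/49*417316*3*√15)) - 37741/30548 = 35380/((-1251948*√15/49)) - 37741/30548 = 35380*(-49*√15/18779220) - 37741/30548 = -86681*√15/938961 - 37741/30548 = -37741/30548 - 86681*√15/938961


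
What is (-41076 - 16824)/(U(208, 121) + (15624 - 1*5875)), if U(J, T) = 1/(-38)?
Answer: -733400/123487 ≈ -5.9391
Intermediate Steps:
U(J, T) = -1/38
(-41076 - 16824)/(U(208, 121) + (15624 - 1*5875)) = (-41076 - 16824)/(-1/38 + (15624 - 1*5875)) = -57900/(-1/38 + (15624 - 5875)) = -57900/(-1/38 + 9749) = -57900/370461/38 = -57900*38/370461 = -733400/123487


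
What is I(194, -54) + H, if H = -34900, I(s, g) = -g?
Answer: -34846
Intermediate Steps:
I(194, -54) + H = -1*(-54) - 34900 = 54 - 34900 = -34846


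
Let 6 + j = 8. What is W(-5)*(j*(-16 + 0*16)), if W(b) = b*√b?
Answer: 160*I*√5 ≈ 357.77*I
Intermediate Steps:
j = 2 (j = -6 + 8 = 2)
W(b) = b^(3/2)
W(-5)*(j*(-16 + 0*16)) = (-5)^(3/2)*(2*(-16 + 0*16)) = (-5*I*√5)*(2*(-16 + 0)) = (-5*I*√5)*(2*(-16)) = -5*I*√5*(-32) = 160*I*√5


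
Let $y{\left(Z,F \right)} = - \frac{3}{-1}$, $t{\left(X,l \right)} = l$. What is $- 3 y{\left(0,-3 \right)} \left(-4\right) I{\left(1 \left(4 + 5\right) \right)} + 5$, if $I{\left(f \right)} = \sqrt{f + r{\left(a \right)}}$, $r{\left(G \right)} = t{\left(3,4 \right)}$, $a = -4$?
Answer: $5 + 36 \sqrt{13} \approx 134.8$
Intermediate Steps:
$r{\left(G \right)} = 4$
$y{\left(Z,F \right)} = 3$ ($y{\left(Z,F \right)} = \left(-3\right) \left(-1\right) = 3$)
$I{\left(f \right)} = \sqrt{4 + f}$ ($I{\left(f \right)} = \sqrt{f + 4} = \sqrt{4 + f}$)
$- 3 y{\left(0,-3 \right)} \left(-4\right) I{\left(1 \left(4 + 5\right) \right)} + 5 = \left(-3\right) 3 \left(-4\right) \sqrt{4 + 1 \left(4 + 5\right)} + 5 = \left(-9\right) \left(-4\right) \sqrt{4 + 1 \cdot 9} + 5 = 36 \sqrt{4 + 9} + 5 = 36 \sqrt{13} + 5 = 5 + 36 \sqrt{13}$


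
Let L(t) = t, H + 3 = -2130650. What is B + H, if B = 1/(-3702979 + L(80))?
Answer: -7889592863048/3702899 ≈ -2.1307e+6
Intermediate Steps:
H = -2130653 (H = -3 - 2130650 = -2130653)
B = -1/3702899 (B = 1/(-3702979 + 80) = 1/(-3702899) = -1/3702899 ≈ -2.7006e-7)
B + H = -1/3702899 - 2130653 = -7889592863048/3702899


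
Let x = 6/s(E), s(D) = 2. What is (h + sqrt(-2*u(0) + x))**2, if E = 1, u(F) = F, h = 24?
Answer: (24 + sqrt(3))**2 ≈ 662.14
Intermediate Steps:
x = 3 (x = 6/2 = 6*(1/2) = 3)
(h + sqrt(-2*u(0) + x))**2 = (24 + sqrt(-2*0 + 3))**2 = (24 + sqrt(0 + 3))**2 = (24 + sqrt(3))**2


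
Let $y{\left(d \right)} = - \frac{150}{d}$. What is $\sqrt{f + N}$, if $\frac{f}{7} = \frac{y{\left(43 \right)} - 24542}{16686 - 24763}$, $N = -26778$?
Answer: $\frac{i \sqrt{3227528394495226}}{347311} \approx 163.57 i$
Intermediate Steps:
$f = \frac{7388192}{347311}$ ($f = 7 \frac{- \frac{150}{43} - 24542}{16686 - 24763} = 7 \frac{\left(-150\right) \frac{1}{43} - 24542}{-8077} = 7 \left(- \frac{150}{43} - 24542\right) \left(- \frac{1}{8077}\right) = 7 \left(\left(- \frac{1055456}{43}\right) \left(- \frac{1}{8077}\right)\right) = 7 \cdot \frac{1055456}{347311} = \frac{7388192}{347311} \approx 21.273$)
$\sqrt{f + N} = \sqrt{\frac{7388192}{347311} - 26778} = \sqrt{- \frac{9292905766}{347311}} = \frac{i \sqrt{3227528394495226}}{347311}$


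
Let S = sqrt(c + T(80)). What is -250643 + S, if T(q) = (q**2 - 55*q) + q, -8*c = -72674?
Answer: -250643 + sqrt(44657)/2 ≈ -2.5054e+5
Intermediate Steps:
c = 36337/4 (c = -1/8*(-72674) = 36337/4 ≈ 9084.3)
T(q) = q**2 - 54*q
S = sqrt(44657)/2 (S = sqrt(36337/4 + 80*(-54 + 80)) = sqrt(36337/4 + 80*26) = sqrt(36337/4 + 2080) = sqrt(44657/4) = sqrt(44657)/2 ≈ 105.66)
-250643 + S = -250643 + sqrt(44657)/2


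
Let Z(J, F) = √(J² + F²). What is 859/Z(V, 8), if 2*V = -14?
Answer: 859*√113/113 ≈ 80.808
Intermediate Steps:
V = -7 (V = (½)*(-14) = -7)
Z(J, F) = √(F² + J²)
859/Z(V, 8) = 859/(√(8² + (-7)²)) = 859/(√(64 + 49)) = 859/(√113) = 859*(√113/113) = 859*√113/113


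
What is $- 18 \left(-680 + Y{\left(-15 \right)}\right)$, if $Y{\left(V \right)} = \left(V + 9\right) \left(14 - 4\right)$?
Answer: $13320$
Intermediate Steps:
$Y{\left(V \right)} = 90 + 10 V$ ($Y{\left(V \right)} = \left(9 + V\right) 10 = 90 + 10 V$)
$- 18 \left(-680 + Y{\left(-15 \right)}\right) = - 18 \left(-680 + \left(90 + 10 \left(-15\right)\right)\right) = - 18 \left(-680 + \left(90 - 150\right)\right) = - 18 \left(-680 - 60\right) = \left(-18\right) \left(-740\right) = 13320$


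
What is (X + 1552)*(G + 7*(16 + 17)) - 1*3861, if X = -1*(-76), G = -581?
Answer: -573661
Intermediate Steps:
X = 76
(X + 1552)*(G + 7*(16 + 17)) - 1*3861 = (76 + 1552)*(-581 + 7*(16 + 17)) - 1*3861 = 1628*(-581 + 7*33) - 3861 = 1628*(-581 + 231) - 3861 = 1628*(-350) - 3861 = -569800 - 3861 = -573661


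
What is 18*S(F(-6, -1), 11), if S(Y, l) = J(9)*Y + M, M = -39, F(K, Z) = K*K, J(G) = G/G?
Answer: -54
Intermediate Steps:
J(G) = 1
F(K, Z) = K²
S(Y, l) = -39 + Y (S(Y, l) = 1*Y - 39 = Y - 39 = -39 + Y)
18*S(F(-6, -1), 11) = 18*(-39 + (-6)²) = 18*(-39 + 36) = 18*(-3) = -54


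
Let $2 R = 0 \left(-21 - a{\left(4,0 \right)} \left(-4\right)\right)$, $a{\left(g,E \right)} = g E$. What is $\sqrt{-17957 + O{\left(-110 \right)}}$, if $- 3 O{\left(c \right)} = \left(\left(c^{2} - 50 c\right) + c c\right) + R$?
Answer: $i \sqrt{27857} \approx 166.9 i$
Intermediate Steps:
$a{\left(g,E \right)} = E g$
$R = 0$ ($R = \frac{0 \left(-21 - 0 \cdot 4 \left(-4\right)\right)}{2} = \frac{0 \left(-21 - 0 \left(-4\right)\right)}{2} = \frac{0 \left(-21 - 0\right)}{2} = \frac{0 \left(-21 + 0\right)}{2} = \frac{0 \left(-21\right)}{2} = \frac{1}{2} \cdot 0 = 0$)
$O{\left(c \right)} = - \frac{2 c^{2}}{3} + \frac{50 c}{3}$ ($O{\left(c \right)} = - \frac{\left(\left(c^{2} - 50 c\right) + c c\right) + 0}{3} = - \frac{\left(\left(c^{2} - 50 c\right) + c^{2}\right) + 0}{3} = - \frac{\left(- 50 c + 2 c^{2}\right) + 0}{3} = - \frac{- 50 c + 2 c^{2}}{3} = - \frac{2 c^{2}}{3} + \frac{50 c}{3}$)
$\sqrt{-17957 + O{\left(-110 \right)}} = \sqrt{-17957 + \frac{2}{3} \left(-110\right) \left(25 - -110\right)} = \sqrt{-17957 + \frac{2}{3} \left(-110\right) \left(25 + 110\right)} = \sqrt{-17957 + \frac{2}{3} \left(-110\right) 135} = \sqrt{-17957 - 9900} = \sqrt{-27857} = i \sqrt{27857}$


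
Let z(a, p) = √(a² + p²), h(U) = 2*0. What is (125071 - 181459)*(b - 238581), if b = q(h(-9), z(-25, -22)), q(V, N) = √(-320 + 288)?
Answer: 13453105428 - 225552*I*√2 ≈ 1.3453e+10 - 3.1898e+5*I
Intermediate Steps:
h(U) = 0
q(V, N) = 4*I*√2 (q(V, N) = √(-32) = 4*I*√2)
b = 4*I*√2 ≈ 5.6569*I
(125071 - 181459)*(b - 238581) = (125071 - 181459)*(4*I*√2 - 238581) = -56388*(-238581 + 4*I*√2) = 13453105428 - 225552*I*√2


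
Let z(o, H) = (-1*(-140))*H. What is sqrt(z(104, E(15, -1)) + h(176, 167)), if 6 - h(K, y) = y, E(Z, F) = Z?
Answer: sqrt(1939) ≈ 44.034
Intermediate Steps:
h(K, y) = 6 - y
z(o, H) = 140*H
sqrt(z(104, E(15, -1)) + h(176, 167)) = sqrt(140*15 + (6 - 1*167)) = sqrt(2100 + (6 - 167)) = sqrt(2100 - 161) = sqrt(1939)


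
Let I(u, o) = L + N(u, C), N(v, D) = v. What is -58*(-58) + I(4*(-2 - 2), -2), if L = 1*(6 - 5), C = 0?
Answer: 3349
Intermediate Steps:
L = 1 (L = 1*1 = 1)
I(u, o) = 1 + u
-58*(-58) + I(4*(-2 - 2), -2) = -58*(-58) + (1 + 4*(-2 - 2)) = 3364 + (1 + 4*(-4)) = 3364 + (1 - 16) = 3364 - 15 = 3349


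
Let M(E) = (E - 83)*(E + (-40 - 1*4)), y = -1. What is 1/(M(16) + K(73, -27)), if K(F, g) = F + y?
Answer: 1/1948 ≈ 0.00051335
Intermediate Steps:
K(F, g) = -1 + F (K(F, g) = F - 1 = -1 + F)
M(E) = (-83 + E)*(-44 + E) (M(E) = (-83 + E)*(E + (-40 - 4)) = (-83 + E)*(E - 44) = (-83 + E)*(-44 + E))
1/(M(16) + K(73, -27)) = 1/((3652 + 16² - 127*16) + (-1 + 73)) = 1/((3652 + 256 - 2032) + 72) = 1/(1876 + 72) = 1/1948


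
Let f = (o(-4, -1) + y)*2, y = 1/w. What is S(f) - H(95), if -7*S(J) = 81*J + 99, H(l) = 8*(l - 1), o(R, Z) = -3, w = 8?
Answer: -19589/28 ≈ -699.61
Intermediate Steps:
y = ⅛ (y = 1/8 = 1*(⅛) = ⅛ ≈ 0.12500)
H(l) = -8 + 8*l (H(l) = 8*(-1 + l) = -8 + 8*l)
f = -23/4 (f = (-3 + ⅛)*2 = -23/8*2 = -23/4 ≈ -5.7500)
S(J) = -99/7 - 81*J/7 (S(J) = -(81*J + 99)/7 = -(99 + 81*J)/7 = -99/7 - 81*J/7)
S(f) - H(95) = (-99/7 - 81/7*(-23/4)) - (-8 + 8*95) = (-99/7 + 1863/28) - (-8 + 760) = 1467/28 - 1*752 = 1467/28 - 752 = -19589/28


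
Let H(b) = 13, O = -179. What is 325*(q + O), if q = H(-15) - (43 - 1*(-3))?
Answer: -68900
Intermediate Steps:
q = -33 (q = 13 - (43 - 1*(-3)) = 13 - (43 + 3) = 13 - 1*46 = 13 - 46 = -33)
325*(q + O) = 325*(-33 - 179) = 325*(-212) = -68900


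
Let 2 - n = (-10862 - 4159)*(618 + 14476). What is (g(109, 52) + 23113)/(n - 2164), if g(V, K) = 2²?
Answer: 23117/226724812 ≈ 0.00010196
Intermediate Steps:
g(V, K) = 4
n = 226726976 (n = 2 - (-10862 - 4159)*(618 + 14476) = 2 - (-15021)*15094 = 2 - 1*(-226726974) = 2 + 226726974 = 226726976)
(g(109, 52) + 23113)/(n - 2164) = (4 + 23113)/(226726976 - 2164) = 23117/226724812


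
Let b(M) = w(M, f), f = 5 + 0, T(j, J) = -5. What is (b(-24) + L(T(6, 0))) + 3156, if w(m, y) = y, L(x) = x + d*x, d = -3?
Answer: 3171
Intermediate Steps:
f = 5
L(x) = -2*x (L(x) = x - 3*x = -2*x)
b(M) = 5
(b(-24) + L(T(6, 0))) + 3156 = (5 - 2*(-5)) + 3156 = (5 + 10) + 3156 = 15 + 3156 = 3171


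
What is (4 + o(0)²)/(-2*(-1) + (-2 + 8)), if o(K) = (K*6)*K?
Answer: ½ ≈ 0.50000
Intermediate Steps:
o(K) = 6*K² (o(K) = (6*K)*K = 6*K²)
(4 + o(0)²)/(-2*(-1) + (-2 + 8)) = (4 + (6*0²)²)/(-2*(-1) + (-2 + 8)) = (4 + (6*0)²)/(2 + 6) = (4 + 0²)/8 = (4 + 0)/8 = (⅛)*4 = ½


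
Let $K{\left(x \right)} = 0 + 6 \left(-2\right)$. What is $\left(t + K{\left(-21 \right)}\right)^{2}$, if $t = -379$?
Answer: $152881$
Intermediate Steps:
$K{\left(x \right)} = -12$ ($K{\left(x \right)} = 0 - 12 = -12$)
$\left(t + K{\left(-21 \right)}\right)^{2} = \left(-379 - 12\right)^{2} = \left(-391\right)^{2} = 152881$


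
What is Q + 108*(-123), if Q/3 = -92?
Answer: -13560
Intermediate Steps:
Q = -276 (Q = 3*(-92) = -276)
Q + 108*(-123) = -276 + 108*(-123) = -276 - 13284 = -13560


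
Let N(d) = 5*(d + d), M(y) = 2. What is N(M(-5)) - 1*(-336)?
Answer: 356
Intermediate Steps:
N(d) = 10*d (N(d) = 5*(2*d) = 10*d)
N(M(-5)) - 1*(-336) = 10*2 - 1*(-336) = 20 + 336 = 356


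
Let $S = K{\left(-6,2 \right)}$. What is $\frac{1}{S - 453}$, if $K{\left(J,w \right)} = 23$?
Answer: $- \frac{1}{430} \approx -0.0023256$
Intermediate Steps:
$S = 23$
$\frac{1}{S - 453} = \frac{1}{23 - 453} = \frac{1}{-430} = - \frac{1}{430}$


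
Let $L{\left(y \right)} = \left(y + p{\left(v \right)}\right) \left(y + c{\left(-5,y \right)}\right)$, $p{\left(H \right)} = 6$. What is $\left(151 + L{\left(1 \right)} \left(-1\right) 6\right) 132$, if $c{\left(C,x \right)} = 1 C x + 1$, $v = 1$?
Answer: $36564$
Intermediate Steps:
$c{\left(C,x \right)} = 1 + C x$ ($c{\left(C,x \right)} = C x + 1 = 1 + C x$)
$L{\left(y \right)} = \left(1 - 4 y\right) \left(6 + y\right)$ ($L{\left(y \right)} = \left(y + 6\right) \left(y - \left(-1 + 5 y\right)\right) = \left(6 + y\right) \left(1 - 4 y\right) = \left(1 - 4 y\right) \left(6 + y\right)$)
$\left(151 + L{\left(1 \right)} \left(-1\right) 6\right) 132 = \left(151 + \left(6 - 23 - 4 \cdot 1^{2}\right) \left(-1\right) 6\right) 132 = \left(151 + \left(6 - 23 - 4\right) \left(-1\right) 6\right) 132 = \left(151 + \left(-21\right) \left(-1\right) 6\right) 132 = \left(151 + 21 \cdot 6\right) 132 = \left(151 + 126\right) 132 = 277 \cdot 132 = 36564$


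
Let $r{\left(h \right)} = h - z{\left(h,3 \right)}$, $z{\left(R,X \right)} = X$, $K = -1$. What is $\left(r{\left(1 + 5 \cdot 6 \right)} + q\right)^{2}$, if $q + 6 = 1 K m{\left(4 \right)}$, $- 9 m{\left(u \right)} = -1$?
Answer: $\frac{38809}{81} \approx 479.12$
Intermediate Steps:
$m{\left(u \right)} = \frac{1}{9}$ ($m{\left(u \right)} = \left(- \frac{1}{9}\right) \left(-1\right) = \frac{1}{9}$)
$q = - \frac{55}{9}$ ($q = -6 + 1 \left(-1\right) \frac{1}{9} = -6 - \frac{1}{9} = - \frac{55}{9} \approx -6.1111$)
$r{\left(h \right)} = -3 + h$ ($r{\left(h \right)} = h - 3 = -3 + h$)
$\left(r{\left(1 + 5 \cdot 6 \right)} + q\right)^{2} = \left(\left(-3 + \left(1 + 5 \cdot 6\right)\right) - \frac{55}{9}\right)^{2} = \left(\left(-3 + \left(1 + 30\right)\right) - \frac{55}{9}\right)^{2} = \left(\left(-3 + 31\right) - \frac{55}{9}\right)^{2} = \left(28 - \frac{55}{9}\right)^{2} = \left(\frac{197}{9}\right)^{2} = \frac{38809}{81}$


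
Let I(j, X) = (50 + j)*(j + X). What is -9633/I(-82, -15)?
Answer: -9633/3104 ≈ -3.1034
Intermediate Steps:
I(j, X) = (50 + j)*(X + j)
-9633/I(-82, -15) = -9633/((-82)**2 + 50*(-15) + 50*(-82) - 15*(-82)) = -9633/(6724 - 750 - 4100 + 1230) = -9633/3104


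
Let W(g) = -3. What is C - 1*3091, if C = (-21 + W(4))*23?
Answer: -3643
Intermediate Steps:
C = -552 (C = (-21 - 3)*23 = -24*23 = -552)
C - 1*3091 = -552 - 1*3091 = -552 - 3091 = -3643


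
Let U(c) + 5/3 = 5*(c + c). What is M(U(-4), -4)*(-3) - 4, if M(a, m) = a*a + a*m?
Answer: -17137/3 ≈ -5712.3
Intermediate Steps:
U(c) = -5/3 + 10*c (U(c) = -5/3 + 5*(c + c) = -5/3 + 5*(2*c) = -5/3 + 10*c)
M(a, m) = a**2 + a*m
M(U(-4), -4)*(-3) - 4 = ((-5/3 + 10*(-4))*((-5/3 + 10*(-4)) - 4))*(-3) - 4 = ((-5/3 - 40)*((-5/3 - 40) - 4))*(-3) - 4 = -125*(-125/3 - 4)/3*(-3) - 4 = -125/3*(-137/3)*(-3) - 4 = (17125/9)*(-3) - 4 = -17125/3 - 4 = -17137/3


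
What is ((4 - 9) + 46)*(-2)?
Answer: -82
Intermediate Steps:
((4 - 9) + 46)*(-2) = (-5 + 46)*(-2) = 41*(-2) = -82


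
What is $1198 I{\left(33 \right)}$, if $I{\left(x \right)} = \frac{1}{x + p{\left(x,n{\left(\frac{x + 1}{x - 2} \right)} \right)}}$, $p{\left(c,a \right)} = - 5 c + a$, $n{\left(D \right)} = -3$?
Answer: $- \frac{1198}{135} \approx -8.8741$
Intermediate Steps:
$p{\left(c,a \right)} = a - 5 c$
$I{\left(x \right)} = \frac{1}{-3 - 4 x}$ ($I{\left(x \right)} = \frac{1}{x - \left(3 + 5 x\right)} = \frac{1}{-3 - 4 x}$)
$1198 I{\left(33 \right)} = 1198 \left(- \frac{1}{3 + 4 \cdot 33}\right) = 1198 \left(- \frac{1}{3 + 132}\right) = 1198 \left(- \frac{1}{135}\right) = - \frac{1198}{135}$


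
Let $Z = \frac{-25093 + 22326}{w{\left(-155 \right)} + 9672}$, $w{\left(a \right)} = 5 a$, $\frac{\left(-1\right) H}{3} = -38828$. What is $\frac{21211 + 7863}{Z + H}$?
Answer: $\frac{258671378}{1036355381} \approx 0.2496$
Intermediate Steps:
$H = 116484$ ($H = \left(-3\right) \left(-38828\right) = 116484$)
$Z = - \frac{2767}{8897}$ ($Z = \frac{-25093 + 22326}{5 \left(-155\right) + 9672} = - \frac{2767}{-775 + 9672} = - \frac{2767}{8897} \approx -0.311$)
$\frac{21211 + 7863}{Z + H} = \frac{21211 + 7863}{- \frac{2767}{8897} + 116484} = \frac{29074}{\frac{1036355381}{8897}} = 29074 \cdot \frac{8897}{1036355381} = \frac{258671378}{1036355381}$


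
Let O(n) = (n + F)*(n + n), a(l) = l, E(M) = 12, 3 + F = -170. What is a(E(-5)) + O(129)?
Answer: -11340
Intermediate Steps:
F = -173 (F = -3 - 170 = -173)
O(n) = 2*n*(-173 + n) (O(n) = (n - 173)*(n + n) = (-173 + n)*(2*n) = 2*n*(-173 + n))
a(E(-5)) + O(129) = 12 + 2*129*(-173 + 129) = 12 + 2*129*(-44) = 12 - 11352 = -11340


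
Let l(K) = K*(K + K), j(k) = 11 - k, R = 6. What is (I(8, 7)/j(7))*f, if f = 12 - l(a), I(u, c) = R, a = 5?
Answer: -57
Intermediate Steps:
I(u, c) = 6
l(K) = 2*K² (l(K) = K*(2*K) = 2*K²)
f = -38 (f = 12 - 2*5² = 12 - 2*25 = 12 - 1*50 = 12 - 50 = -38)
(I(8, 7)/j(7))*f = (6/(11 - 1*7))*(-38) = (6/(11 - 7))*(-38) = (6/4)*(-38) = (6*(¼))*(-38) = (3/2)*(-38) = -57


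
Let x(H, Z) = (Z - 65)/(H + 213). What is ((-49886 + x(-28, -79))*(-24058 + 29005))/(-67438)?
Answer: 22828065069/6238015 ≈ 3659.5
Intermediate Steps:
x(H, Z) = (-65 + Z)/(213 + H)
((-49886 + x(-28, -79))*(-24058 + 29005))/(-67438) = ((-49886 + (-65 - 79)/(213 - 28))*(-24058 + 29005))/(-67438) = ((-49886 - 144/185)*4947)*(-1/67438) = -9229054/185*4947*(-1/67438) = -45656130138/185*(-1/67438) = 22828065069/6238015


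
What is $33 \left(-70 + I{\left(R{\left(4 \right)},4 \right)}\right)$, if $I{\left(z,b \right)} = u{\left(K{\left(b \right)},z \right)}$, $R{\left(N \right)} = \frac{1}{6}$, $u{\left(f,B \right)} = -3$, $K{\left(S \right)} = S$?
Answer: $-2409$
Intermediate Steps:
$R{\left(N \right)} = \frac{1}{6}$
$I{\left(z,b \right)} = -3$
$33 \left(-70 + I{\left(R{\left(4 \right)},4 \right)}\right) = 33 \left(-70 - 3\right) = 33 \left(-73\right) = -2409$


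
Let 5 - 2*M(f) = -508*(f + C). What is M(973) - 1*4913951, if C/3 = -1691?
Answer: -11910697/2 ≈ -5.9554e+6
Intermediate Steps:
C = -5073 (C = 3*(-1691) = -5073)
M(f) = -2577079/2 + 254*f (M(f) = 5/2 - (-254)*(f - 5073) = 5/2 - (-254)*(-5073 + f) = 5/2 - (2577084 - 508*f)/2 = 5/2 + (-1288542 + 254*f) = -2577079/2 + 254*f)
M(973) - 1*4913951 = (-2577079/2 + 254*973) - 1*4913951 = (-2577079/2 + 247142) - 4913951 = -2082795/2 - 4913951 = -11910697/2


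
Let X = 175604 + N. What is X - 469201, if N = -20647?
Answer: -314244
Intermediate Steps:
X = 154957 (X = 175604 - 20647 = 154957)
X - 469201 = 154957 - 469201 = -314244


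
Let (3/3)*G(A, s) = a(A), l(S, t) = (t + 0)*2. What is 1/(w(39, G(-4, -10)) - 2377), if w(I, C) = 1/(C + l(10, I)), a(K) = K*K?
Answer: -94/223437 ≈ -0.00042070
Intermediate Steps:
l(S, t) = 2*t (l(S, t) = t*2 = 2*t)
a(K) = K²
G(A, s) = A²
w(I, C) = 1/(C + 2*I)
1/(w(39, G(-4, -10)) - 2377) = 1/(1/((-4)² + 2*39) - 2377) = 1/(1/(16 + 78) - 2377) = 1/(1/94 - 2377) = 1/(-223437/94) = -94/223437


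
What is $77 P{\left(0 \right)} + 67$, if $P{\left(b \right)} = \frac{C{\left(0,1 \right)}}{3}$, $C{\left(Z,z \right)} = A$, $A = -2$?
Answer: $\frac{47}{3} \approx 15.667$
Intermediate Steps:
$C{\left(Z,z \right)} = -2$
$P{\left(b \right)} = - \frac{2}{3}$
$77 P{\left(0 \right)} + 67 = 77 \left(- \frac{2}{3}\right) + 67 = - \frac{154}{3} + 67 = \frac{47}{3}$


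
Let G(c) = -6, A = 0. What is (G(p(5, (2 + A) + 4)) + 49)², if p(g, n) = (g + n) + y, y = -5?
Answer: 1849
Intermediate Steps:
p(g, n) = -5 + g + n (p(g, n) = (g + n) - 5 = -5 + g + n)
(G(p(5, (2 + A) + 4)) + 49)² = (-6 + 49)² = 43² = 1849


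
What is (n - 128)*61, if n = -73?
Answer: -12261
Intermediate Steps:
(n - 128)*61 = (-73 - 128)*61 = -201*61 = -12261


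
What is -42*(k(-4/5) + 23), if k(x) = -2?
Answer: -882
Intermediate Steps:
-42*(k(-4/5) + 23) = -42*(-2 + 23) = -42*21 = -882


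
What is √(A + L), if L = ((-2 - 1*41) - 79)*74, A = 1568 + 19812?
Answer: 8*√193 ≈ 111.14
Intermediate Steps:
A = 21380
L = -9028 (L = ((-2 - 41) - 79)*74 = (-43 - 79)*74 = -122*74 = -9028)
√(A + L) = √(21380 - 9028) = √12352 = 8*√193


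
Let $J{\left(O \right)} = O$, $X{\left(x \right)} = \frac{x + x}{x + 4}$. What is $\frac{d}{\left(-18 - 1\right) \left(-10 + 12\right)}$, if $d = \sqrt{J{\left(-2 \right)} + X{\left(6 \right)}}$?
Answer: $- \frac{i \sqrt{5}}{95} \approx - 0.023538 i$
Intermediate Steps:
$X{\left(x \right)} = \frac{2 x}{4 + x}$
$d = \frac{2 i \sqrt{5}}{5}$ ($d = \sqrt{-2 + 2 \cdot 6 \frac{1}{4 + 6}} = \sqrt{-2 + 2 \cdot 6 \cdot \frac{1}{10}} = \sqrt{-2 + \frac{6}{5}} = \sqrt{- \frac{4}{5}} = \frac{2 i \sqrt{5}}{5} \approx 0.89443 i$)
$\frac{d}{\left(-18 - 1\right) \left(-10 + 12\right)} = \frac{\frac{2}{5} i \sqrt{5}}{\left(-18 - 1\right) \left(-10 + 12\right)} = \frac{\frac{2}{5} i \sqrt{5}}{\left(-19\right) 2} = \frac{\frac{2}{5} i \sqrt{5}}{-38} = - \frac{\frac{2}{5} i \sqrt{5}}{38} = - \frac{i \sqrt{5}}{95}$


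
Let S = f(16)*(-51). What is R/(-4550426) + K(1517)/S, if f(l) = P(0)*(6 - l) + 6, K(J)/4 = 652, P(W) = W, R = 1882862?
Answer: -3110916695/348107589 ≈ -8.9366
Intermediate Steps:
K(J) = 2608 (K(J) = 4*652 = 2608)
f(l) = 6 (f(l) = 0*(6 - l) + 6 = 0 + 6 = 6)
S = -306 (S = 6*(-51) = -306)
R/(-4550426) + K(1517)/S = 1882862/(-4550426) + 2608/(-306) = 1882862*(-1/4550426) + 2608*(-1/306) = -941431/2275213 - 1304/153 = -3110916695/348107589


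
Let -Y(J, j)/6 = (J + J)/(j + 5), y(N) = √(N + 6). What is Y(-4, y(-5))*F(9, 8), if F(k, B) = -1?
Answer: -8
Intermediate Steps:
y(N) = √(6 + N)
Y(J, j) = -12*J/(5 + j) (Y(J, j) = -6*(J + J)/(j + 5) = -6*2*J/(5 + j) = -12*J/(5 + j))
Y(-4, y(-5))*F(9, 8) = -12*(-4)/(5 + √(6 - 5))*(-1) = -12*(-4)/(5 + √1)*(-1) = -12*(-4)/(5 + 1)*(-1) = -12*(-4)/6*(-1) = -12*(-4)*⅙*(-1) = 8*(-1) = -8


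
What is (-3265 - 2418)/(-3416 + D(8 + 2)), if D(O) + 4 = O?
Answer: 5683/3410 ≈ 1.6666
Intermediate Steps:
D(O) = -4 + O
(-3265 - 2418)/(-3416 + D(8 + 2)) = (-3265 - 2418)/(-3416 + (-4 + (8 + 2))) = -5683/(-3416 + (-4 + 10)) = -5683/(-3416 + 6) = -5683/(-3410) = -5683*(-1/3410) = 5683/3410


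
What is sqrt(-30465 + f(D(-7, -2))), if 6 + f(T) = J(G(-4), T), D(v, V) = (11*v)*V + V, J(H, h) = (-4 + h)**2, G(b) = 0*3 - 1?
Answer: I*sqrt(8567) ≈ 92.558*I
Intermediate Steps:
G(b) = -1 (G(b) = 0 - 1 = -1)
D(v, V) = V + 11*V*v (D(v, V) = 11*V*v + V = V + 11*V*v)
f(T) = -6 + (-4 + T)**2
sqrt(-30465 + f(D(-7, -2))) = sqrt(-30465 + (-6 + (-4 - 2*(1 + 11*(-7)))**2)) = sqrt(-30465 + (-6 + (-4 - 2*(1 - 77))**2)) = sqrt(-30465 + (-6 + (-4 - 2*(-76))**2)) = sqrt(-30465 + (-6 + (-4 + 152)**2)) = sqrt(-30465 + (-6 + 148**2)) = sqrt(-30465 + (-6 + 21904)) = sqrt(-30465 + 21898) = sqrt(-8567) = I*sqrt(8567)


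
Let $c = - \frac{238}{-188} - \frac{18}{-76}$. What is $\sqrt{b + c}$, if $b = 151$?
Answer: $\frac{\sqrt{121613205}}{893} \approx 12.349$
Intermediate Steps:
$c = \frac{1342}{893}$ ($c = \left(-238\right) \left(- \frac{1}{188}\right) - - \frac{9}{38} = \frac{119}{94} + \frac{9}{38} = \frac{1342}{893} \approx 1.5028$)
$\sqrt{b + c} = \sqrt{151 + \frac{1342}{893}} = \sqrt{\frac{136185}{893}} = \frac{\sqrt{121613205}}{893}$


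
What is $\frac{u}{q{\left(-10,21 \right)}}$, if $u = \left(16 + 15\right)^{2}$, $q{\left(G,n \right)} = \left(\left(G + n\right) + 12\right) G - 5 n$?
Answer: $- \frac{961}{335} \approx -2.8687$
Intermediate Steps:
$q{\left(G,n \right)} = - 5 n + G \left(12 + G + n\right)$ ($q{\left(G,n \right)} = \left(12 + G + n\right) G - 5 n = G \left(12 + G + n\right) - 5 n = - 5 n + G \left(12 + G + n\right)$)
$u = 961$ ($u = 31^{2} = 961$)
$\frac{u}{q{\left(-10,21 \right)}} = \frac{961}{\left(-10\right)^{2} - 105 + 12 \left(-10\right) - 210} = \frac{961}{100 - 105 - 120 - 210} = \frac{961}{-335} = 961 \left(- \frac{1}{335}\right) = - \frac{961}{335}$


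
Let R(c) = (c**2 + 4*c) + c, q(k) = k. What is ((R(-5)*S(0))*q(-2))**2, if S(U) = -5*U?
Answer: 0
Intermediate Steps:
R(c) = c**2 + 5*c
((R(-5)*S(0))*q(-2))**2 = (((-5*(5 - 5))*(-5*0))*(-2))**2 = ((-5*0*0)*(-2))**2 = ((0*0)*(-2))**2 = (0*(-2))**2 = 0**2 = 0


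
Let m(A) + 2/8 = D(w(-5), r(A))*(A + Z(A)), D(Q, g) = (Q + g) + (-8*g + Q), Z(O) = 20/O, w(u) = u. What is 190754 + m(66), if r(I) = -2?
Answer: 25214503/132 ≈ 1.9102e+5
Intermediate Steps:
D(Q, g) = -7*g + 2*Q (D(Q, g) = (Q + g) + (Q - 8*g) = -7*g + 2*Q)
m(A) = -¼ + 4*A + 80/A (m(A) = -¼ + (-7*(-2) + 2*(-5))*(A + 20/A) = -¼ + (14 - 10)*(A + 20/A) = -¼ + 4*(A + 20/A) = -¼ + (4*A + 80/A) = -¼ + 4*A + 80/A)
190754 + m(66) = 190754 + (-¼ + 4*66 + 80/66) = 190754 + (-¼ + 264 + 80*(1/66)) = 190754 + (-¼ + 264 + 40/33) = 190754 + 34975/132 = 25214503/132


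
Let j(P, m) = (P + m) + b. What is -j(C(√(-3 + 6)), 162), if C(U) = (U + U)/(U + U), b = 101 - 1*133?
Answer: -131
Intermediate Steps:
b = -32 (b = 101 - 133 = -32)
C(U) = 1 (C(U) = (2*U)/((2*U)) = (2*U)*(1/(2*U)) = 1)
j(P, m) = -32 + P + m (j(P, m) = (P + m) - 32 = -32 + P + m)
-j(C(√(-3 + 6)), 162) = -(-32 + 1 + 162) = -1*131 = -131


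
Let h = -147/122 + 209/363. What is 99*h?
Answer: -7599/122 ≈ -62.287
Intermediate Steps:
h = -2533/4026 (h = -147*1/122 + 209*(1/363) = -147/122 + 19/33 = -2533/4026 ≈ -0.62916)
99*h = 99*(-2533/4026) = -7599/122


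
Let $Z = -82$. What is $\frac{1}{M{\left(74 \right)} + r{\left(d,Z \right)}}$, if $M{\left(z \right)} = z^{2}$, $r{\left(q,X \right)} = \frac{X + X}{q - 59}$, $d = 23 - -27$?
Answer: $\frac{9}{49448} \approx 0.00018201$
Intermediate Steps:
$d = 50$ ($d = 23 + 27 = 50$)
$r{\left(q,X \right)} = \frac{2 X}{-59 + q}$
$\frac{1}{M{\left(74 \right)} + r{\left(d,Z \right)}} = \frac{1}{74^{2} + 2 \left(-82\right) \frac{1}{-59 + 50}} = \frac{1}{5476 + 2 \left(-82\right) \frac{1}{-9}} = \frac{1}{5476 + 2 \left(-82\right) \left(- \frac{1}{9}\right)} = \frac{1}{5476 + \frac{164}{9}} = \frac{1}{\frac{49448}{9}} = \frac{9}{49448}$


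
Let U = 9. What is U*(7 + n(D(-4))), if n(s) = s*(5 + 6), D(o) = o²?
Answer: 1647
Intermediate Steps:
n(s) = 11*s (n(s) = s*11 = 11*s)
U*(7 + n(D(-4))) = 9*(7 + 11*(-4)²) = 9*(7 + 11*16) = 9*(7 + 176) = 9*183 = 1647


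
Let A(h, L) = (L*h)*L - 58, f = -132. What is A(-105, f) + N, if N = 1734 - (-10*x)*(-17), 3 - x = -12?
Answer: -1830394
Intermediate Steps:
x = 15 (x = 3 - 1*(-12) = 3 + 12 = 15)
A(h, L) = -58 + h*L² (A(h, L) = h*L² - 58 = -58 + h*L²)
N = -816 (N = 1734 - (-10*15)*(-17) = 1734 - (-150)*(-17) = 1734 - 1*2550 = 1734 - 2550 = -816)
A(-105, f) + N = (-58 - 105*(-132)²) - 816 = (-58 - 105*17424) - 816 = (-58 - 1829520) - 816 = -1829578 - 816 = -1830394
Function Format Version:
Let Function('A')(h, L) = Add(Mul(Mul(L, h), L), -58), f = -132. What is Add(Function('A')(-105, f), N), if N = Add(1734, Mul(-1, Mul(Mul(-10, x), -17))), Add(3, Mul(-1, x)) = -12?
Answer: -1830394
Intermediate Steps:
x = 15 (x = Add(3, Mul(-1, -12)) = Add(3, 12) = 15)
Function('A')(h, L) = Add(-58, Mul(h, Pow(L, 2))) (Function('A')(h, L) = Add(Mul(h, Pow(L, 2)), -58) = Add(-58, Mul(h, Pow(L, 2))))
N = -816 (N = Add(1734, Mul(-1, Mul(Mul(-10, 15), -17))) = Add(1734, Mul(-1, Mul(-150, -17))) = Add(1734, Mul(-1, 2550)) = Add(1734, -2550) = -816)
Add(Function('A')(-105, f), N) = Add(Add(-58, Mul(-105, Pow(-132, 2))), -816) = Add(Add(-58, Mul(-105, 17424)), -816) = Add(Add(-58, -1829520), -816) = Add(-1829578, -816) = -1830394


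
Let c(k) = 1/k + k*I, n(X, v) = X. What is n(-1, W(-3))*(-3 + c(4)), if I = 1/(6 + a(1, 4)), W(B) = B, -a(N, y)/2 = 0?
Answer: 25/12 ≈ 2.0833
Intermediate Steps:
a(N, y) = 0 (a(N, y) = -2*0 = 0)
I = ⅙ (I = 1/(6 + 0) = 1/6 = ⅙ ≈ 0.16667)
c(k) = 1/k + k/6 (c(k) = 1/k + k*(⅙) = 1/k + k/6)
n(-1, W(-3))*(-3 + c(4)) = -(-3 + (1/4 + (⅙)*4)) = -(-3 + (¼ + ⅔)) = -(-3 + 11/12) = -1*(-25/12) = 25/12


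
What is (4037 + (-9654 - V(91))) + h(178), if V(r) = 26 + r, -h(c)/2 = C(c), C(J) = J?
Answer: -6090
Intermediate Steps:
h(c) = -2*c
(4037 + (-9654 - V(91))) + h(178) = (4037 + (-9654 - (26 + 91))) - 2*178 = (4037 + (-9654 - 1*117)) - 356 = (4037 + (-9654 - 117)) - 356 = (4037 - 9771) - 356 = -5734 - 356 = -6090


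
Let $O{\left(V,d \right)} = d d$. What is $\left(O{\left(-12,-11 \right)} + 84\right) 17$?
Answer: $3485$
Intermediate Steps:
$O{\left(V,d \right)} = d^{2}$
$\left(O{\left(-12,-11 \right)} + 84\right) 17 = \left(\left(-11\right)^{2} + 84\right) 17 = \left(121 + 84\right) 17 = 205 \cdot 17 = 3485$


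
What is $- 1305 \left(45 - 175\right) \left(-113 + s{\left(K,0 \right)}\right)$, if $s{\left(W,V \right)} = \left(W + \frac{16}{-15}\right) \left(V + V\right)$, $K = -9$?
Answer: $-19170450$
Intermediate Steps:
$s{\left(W,V \right)} = 2 V \left(- \frac{16}{15} + W\right)$ ($s{\left(W,V \right)} = \left(W + 16 \left(- \frac{1}{15}\right)\right) 2 V = \left(W - \frac{16}{15}\right) 2 V = \left(- \frac{16}{15} + W\right) 2 V = 2 V \left(- \frac{16}{15} + W\right)$)
$- 1305 \left(45 - 175\right) \left(-113 + s{\left(K,0 \right)}\right) = - 1305 \left(45 - 175\right) \left(-113 + \frac{2}{15} \cdot 0 \left(-16 + 15 \left(-9\right)\right)\right) = - 1305 \left(- 130 \left(-113 + \frac{2}{15} \cdot 0 \left(-16 - 135\right)\right)\right) = - 1305 \left(- 130 \left(-113 + \frac{2}{15} \cdot 0 \left(-151\right)\right)\right) = - 1305 \left(- 130 \left(-113 + 0\right)\right) = - 1305 \left(\left(-130\right) \left(-113\right)\right) = \left(-1305\right) 14690 = -19170450$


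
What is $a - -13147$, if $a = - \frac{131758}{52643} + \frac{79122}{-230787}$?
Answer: $\frac{53230845775345}{4049773347} \approx 13144.0$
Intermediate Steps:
$a = - \frac{11524417664}{4049773347}$ ($a = \left(-131758\right) \frac{1}{52643} + 79122 \left(- \frac{1}{230787}\right) = - \frac{131758}{52643} - \frac{26374}{76929} = - \frac{11524417664}{4049773347} \approx -2.8457$)
$a - -13147 = - \frac{11524417664}{4049773347} - -13147 = - \frac{11524417664}{4049773347} + 13147 = \frac{53230845775345}{4049773347}$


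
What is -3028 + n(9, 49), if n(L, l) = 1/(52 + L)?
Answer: -184707/61 ≈ -3028.0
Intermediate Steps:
-3028 + n(9, 49) = -3028 + 1/(52 + 9) = -3028 + 1/61 = -184707/61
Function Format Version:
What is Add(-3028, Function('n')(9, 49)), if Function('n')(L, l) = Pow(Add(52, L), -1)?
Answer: Rational(-184707, 61) ≈ -3028.0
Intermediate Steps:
Add(-3028, Function('n')(9, 49)) = Add(-3028, Pow(Add(52, 9), -1)) = Add(-3028, Pow(61, -1)) = Add(-3028, Rational(1, 61)) = Rational(-184707, 61)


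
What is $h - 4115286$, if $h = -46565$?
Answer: $-4161851$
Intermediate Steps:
$h - 4115286 = -46565 - 4115286 = -4161851$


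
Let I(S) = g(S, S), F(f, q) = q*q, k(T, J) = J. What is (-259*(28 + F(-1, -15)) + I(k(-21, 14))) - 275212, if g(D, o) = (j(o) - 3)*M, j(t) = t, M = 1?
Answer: -340728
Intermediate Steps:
F(f, q) = q²
g(D, o) = -3 + o (g(D, o) = (o - 3)*1 = (-3 + o)*1 = -3 + o)
I(S) = -3 + S
(-259*(28 + F(-1, -15)) + I(k(-21, 14))) - 275212 = (-259*(28 + (-15)²) + (-3 + 14)) - 275212 = (-259*(28 + 225) + 11) - 275212 = (-259*253 + 11) - 275212 = (-65527 + 11) - 275212 = -65516 - 275212 = -340728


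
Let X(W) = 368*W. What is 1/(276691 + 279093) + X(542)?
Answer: 110854453505/555784 ≈ 1.9946e+5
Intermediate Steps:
1/(276691 + 279093) + X(542) = 1/(276691 + 279093) + 368*542 = 1/555784 + 199456 = 110854453505/555784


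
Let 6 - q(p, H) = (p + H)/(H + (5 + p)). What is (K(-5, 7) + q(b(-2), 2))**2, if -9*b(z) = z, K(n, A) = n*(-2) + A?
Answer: 87025/169 ≈ 514.94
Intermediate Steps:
K(n, A) = A - 2*n (K(n, A) = -2*n + A = A - 2*n)
b(z) = -z/9
q(p, H) = 6 - (H + p)/(5 + H + p) (q(p, H) = 6 - (p + H)/(H + (5 + p)) = 6 - (H + p)/(5 + H + p))
(K(-5, 7) + q(b(-2), 2))**2 = ((7 - 2*(-5)) + 5*(6 + 2 - 1/9*(-2))/(5 + 2 - 1/9*(-2)))**2 = ((7 + 10) + 5*(6 + 2 + 2/9)/(5 + 2 + 2/9))**2 = (17 + 5*(74/9)/(65/9))**2 = (17 + 5*(9/65)*(74/9))**2 = (17 + 74/13)**2 = (295/13)**2 = 87025/169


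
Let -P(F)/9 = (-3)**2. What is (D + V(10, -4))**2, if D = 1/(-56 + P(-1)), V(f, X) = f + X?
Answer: 674041/18769 ≈ 35.912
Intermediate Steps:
P(F) = -81 (P(F) = -9*(-3)**2 = -9*9 = -81)
V(f, X) = X + f
D = -1/137 (D = 1/(-56 - 81) = 1/(-137) = -1/137 ≈ -0.0072993)
(D + V(10, -4))**2 = (-1/137 + (-4 + 10))**2 = (-1/137 + 6)**2 = (821/137)**2 = 674041/18769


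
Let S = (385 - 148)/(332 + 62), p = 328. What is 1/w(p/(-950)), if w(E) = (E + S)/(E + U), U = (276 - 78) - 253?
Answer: -10357866/47959 ≈ -215.97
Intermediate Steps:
U = -55 (U = 198 - 253 = -55)
S = 237/394 ≈ 0.60152
w(E) = (237/394 + E)/(-55 + E) (w(E) = (E + 237/394)/(E - 55) = (237/394 + E)/(-55 + E))
1/w(p/(-950)) = 1/((237/394 + 328/(-950))/(-55 + 328/(-950))) = 1/((237/394 + 328*(-1/950))/(-55 + 328*(-1/950))) = 1/((237/394 - 164/475)/(-55 - 164/475)) = 1/((47959/187150)/(-26289/475)) = 1/(-475/26289*47959/187150) = 1/(-47959/10357866) = -10357866/47959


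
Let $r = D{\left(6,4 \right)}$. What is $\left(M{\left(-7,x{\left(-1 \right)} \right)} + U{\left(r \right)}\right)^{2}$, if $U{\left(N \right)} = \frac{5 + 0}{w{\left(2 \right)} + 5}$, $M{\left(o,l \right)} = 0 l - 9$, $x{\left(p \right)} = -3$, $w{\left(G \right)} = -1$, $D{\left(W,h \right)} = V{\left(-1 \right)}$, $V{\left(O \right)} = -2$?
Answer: $\frac{961}{16} \approx 60.063$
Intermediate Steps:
$D{\left(W,h \right)} = -2$
$r = -2$
$M{\left(o,l \right)} = -9$ ($M{\left(o,l \right)} = 0 - 9 = -9$)
$U{\left(N \right)} = \frac{5}{4}$ ($U{\left(N \right)} = \frac{5 + 0}{-1 + 5} = \frac{5}{4}$)
$\left(M{\left(-7,x{\left(-1 \right)} \right)} + U{\left(r \right)}\right)^{2} = \left(-9 + \frac{5}{4}\right)^{2} = \left(- \frac{31}{4}\right)^{2} = \frac{961}{16}$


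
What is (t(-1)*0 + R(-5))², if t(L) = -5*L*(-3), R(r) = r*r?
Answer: 625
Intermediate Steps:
R(r) = r²
t(L) = 15*L
(t(-1)*0 + R(-5))² = ((15*(-1))*0 + (-5)²)² = (-15*0 + 25)² = (0 + 25)² = 25² = 625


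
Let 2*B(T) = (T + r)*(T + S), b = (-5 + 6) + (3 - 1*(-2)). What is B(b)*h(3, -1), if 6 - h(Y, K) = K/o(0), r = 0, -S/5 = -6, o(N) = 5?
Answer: 3348/5 ≈ 669.60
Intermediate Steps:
S = 30 (S = -5*(-6) = 30)
b = 6 (b = 1 + (3 + 2) = 1 + 5 = 6)
h(Y, K) = 6 - K/5
B(T) = T*(30 + T)/2 (B(T) = ((T + 0)*(T + 30))/2 = (T*(30 + T))/2 = T*(30 + T)/2)
B(b)*h(3, -1) = ((½)*6*(30 + 6))*(6 - ⅕*(-1)) = ((½)*6*36)*(6 + ⅕) = 108*(31/5) = 3348/5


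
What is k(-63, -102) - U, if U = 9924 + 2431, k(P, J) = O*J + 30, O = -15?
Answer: -10795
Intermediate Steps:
k(P, J) = 30 - 15*J (k(P, J) = -15*J + 30 = 30 - 15*J)
U = 12355
k(-63, -102) - U = (30 - 15*(-102)) - 1*12355 = (30 + 1530) - 12355 = 1560 - 12355 = -10795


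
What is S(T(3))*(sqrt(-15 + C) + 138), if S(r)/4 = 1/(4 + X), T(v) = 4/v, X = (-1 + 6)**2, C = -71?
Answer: 552/29 + 4*I*sqrt(86)/29 ≈ 19.034 + 1.2791*I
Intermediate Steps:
X = 25 (X = 5**2 = 25)
S(r) = 4/29 (S(r) = 4/(4 + 25) = 4/29)
S(T(3))*(sqrt(-15 + C) + 138) = 4*(sqrt(-15 - 71) + 138)/29 = 4*(sqrt(-86) + 138)/29 = 4*(I*sqrt(86) + 138)/29 = 4*(138 + I*sqrt(86))/29 = 552/29 + 4*I*sqrt(86)/29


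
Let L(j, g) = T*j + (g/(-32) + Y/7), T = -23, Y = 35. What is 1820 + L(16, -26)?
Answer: 23325/16 ≈ 1457.8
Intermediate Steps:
L(j, g) = 5 - 23*j - g/32 (L(j, g) = -23*j + (g/(-32) + 35/7) = -23*j + (g*(-1/32) + 35*(⅐)) = -23*j + (-g/32 + 5) = -23*j + (5 - g/32) = 5 - 23*j - g/32)
1820 + L(16, -26) = 1820 + (5 - 23*16 - 1/32*(-26)) = 1820 + (5 - 368 + 13/16) = 1820 - 5795/16 = 23325/16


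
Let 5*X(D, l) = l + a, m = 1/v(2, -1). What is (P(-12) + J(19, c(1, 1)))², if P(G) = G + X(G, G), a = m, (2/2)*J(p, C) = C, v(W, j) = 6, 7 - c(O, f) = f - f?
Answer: 48841/900 ≈ 54.268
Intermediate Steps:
c(O, f) = 7 (c(O, f) = 7 - (f - f) = 7 - 1*0 = 7 + 0 = 7)
J(p, C) = C
m = ⅙ (m = 1/6 = 1*(⅙) = ⅙ ≈ 0.16667)
a = ⅙ ≈ 0.16667
X(D, l) = 1/30 + l/5 (X(D, l) = (l + ⅙)/5 = (⅙ + l)/5 = 1/30 + l/5)
P(G) = 1/30 + 6*G/5 (P(G) = G + (1/30 + G/5) = 1/30 + 6*G/5)
(P(-12) + J(19, c(1, 1)))² = ((1/30 + (6/5)*(-12)) + 7)² = ((1/30 - 72/5) + 7)² = (-431/30 + 7)² = (-221/30)² = 48841/900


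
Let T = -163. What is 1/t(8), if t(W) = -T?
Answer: 1/163 ≈ 0.0061350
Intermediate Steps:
t(W) = 163 (t(W) = -1*(-163) = 163)
1/t(8) = 1/163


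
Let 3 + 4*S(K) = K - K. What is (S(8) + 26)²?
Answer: 10201/16 ≈ 637.56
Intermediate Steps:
S(K) = -¾ (S(K) = -¾ + (K - K)/4 = -¾ + (¼)*0 = -¾ + 0 = -¾)
(S(8) + 26)² = (-¾ + 26)² = (101/4)² = 10201/16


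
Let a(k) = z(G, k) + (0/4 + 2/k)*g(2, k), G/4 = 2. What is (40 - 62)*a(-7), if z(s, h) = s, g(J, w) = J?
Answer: -1144/7 ≈ -163.43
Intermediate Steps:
G = 8 (G = 4*2 = 8)
a(k) = 8 + 4/k (a(k) = 8 + (0/4 + 2/k)*2 = 8 + (0*(¼) + 2/k)*2 = 8 + (0 + 2/k)*2 = 8 + (2/k)*2 = 8 + 4/k)
(40 - 62)*a(-7) = (40 - 62)*(8 + 4/(-7)) = -22*(8 + 4*(-⅐)) = -22*(8 - 4/7) = -22*52/7 = -1144/7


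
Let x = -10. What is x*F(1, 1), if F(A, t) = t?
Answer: -10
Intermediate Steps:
x*F(1, 1) = -10*1 = -10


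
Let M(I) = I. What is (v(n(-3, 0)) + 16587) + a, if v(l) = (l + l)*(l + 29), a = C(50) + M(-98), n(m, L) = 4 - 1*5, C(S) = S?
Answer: 16483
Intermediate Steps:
n(m, L) = -1 (n(m, L) = 4 - 5 = -1)
a = -48 (a = 50 - 98 = -48)
v(l) = 2*l*(29 + l) (v(l) = (2*l)*(29 + l) = 2*l*(29 + l))
(v(n(-3, 0)) + 16587) + a = (2*(-1)*(29 - 1) + 16587) - 48 = (2*(-1)*28 + 16587) - 48 = (-56 + 16587) - 48 = 16531 - 48 = 16483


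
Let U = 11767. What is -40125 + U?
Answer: -28358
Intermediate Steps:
-40125 + U = -40125 + 11767 = -28358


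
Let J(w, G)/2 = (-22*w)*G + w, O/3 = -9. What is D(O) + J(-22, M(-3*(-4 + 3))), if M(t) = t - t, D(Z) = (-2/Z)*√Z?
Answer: -44 + 2*I*√3/9 ≈ -44.0 + 0.3849*I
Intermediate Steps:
O = -27 (O = 3*(-9) = -27)
D(Z) = -2/√Z
M(t) = 0
J(w, G) = 2*w - 44*G*w (J(w, G) = 2*((-22*w)*G + w) = 2*(-22*G*w + w) = 2*(w - 22*G*w) = 2*w - 44*G*w)
D(O) + J(-22, M(-3*(-4 + 3))) = -(-2)*I*√3/9 + 2*(-22)*(1 - 22*0) = -(-2)*I*√3/9 + 2*(-22)*(1 + 0) = 2*I*√3/9 + 2*(-22)*1 = 2*I*√3/9 - 44 = -44 + 2*I*√3/9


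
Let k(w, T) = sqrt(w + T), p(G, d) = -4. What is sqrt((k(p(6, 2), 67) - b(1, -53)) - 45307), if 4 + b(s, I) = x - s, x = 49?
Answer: sqrt(-45351 + 3*sqrt(7)) ≈ 212.94*I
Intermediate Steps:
k(w, T) = sqrt(T + w)
b(s, I) = 45 - s (b(s, I) = -4 + (49 - s) = 45 - s)
sqrt((k(p(6, 2), 67) - b(1, -53)) - 45307) = sqrt((sqrt(67 - 4) - (45 - 1*1)) - 45307) = sqrt((sqrt(63) - (45 - 1)) - 45307) = sqrt((3*sqrt(7) - 1*44) - 45307) = sqrt((3*sqrt(7) - 44) - 45307) = sqrt((-44 + 3*sqrt(7)) - 45307) = sqrt(-45351 + 3*sqrt(7))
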